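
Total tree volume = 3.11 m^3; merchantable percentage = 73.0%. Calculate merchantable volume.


Formula: MV = V_total * (merchantable_pct / 100)
Merchantable fraction = 73.0% / 100 = 0.73
MV = 3.11 m^3 * 0.73 = 2.27 m^3

2.27


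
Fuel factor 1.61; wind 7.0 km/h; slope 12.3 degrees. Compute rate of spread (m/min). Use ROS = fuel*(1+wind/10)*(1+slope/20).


Formula: ROS = fuel * (1 + wind/10) * (1 + slope/20)
Wind factor = 1 + 7.0/10 = 1.7
Slope factor = 1 + 12.3/20 = 1.615
ROS = 1.61 * 1.7 * 1.615 = 4.42 m/min

4.42


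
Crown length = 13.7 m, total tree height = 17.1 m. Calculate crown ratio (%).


Formula: Crown Ratio = (Crown Length / Total Height) * 100
CR = (13.7 m / 17.1 m) * 100
CR = 0.8012 * 100 = 80.1%

80.1


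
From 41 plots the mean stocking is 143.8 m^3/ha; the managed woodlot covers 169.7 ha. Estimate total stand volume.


Formula: Total Volume = Mean Volume per ha * Total Area
Total Volume = 143.8 m^3/ha * 169.7 ha
Total Volume = 24403 m^3

24403


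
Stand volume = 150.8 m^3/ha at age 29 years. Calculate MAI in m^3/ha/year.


Formula: MAI = Total Volume / Stand Age
MAI = 150.8 m^3/ha / 29 years
MAI = 5.2 m^3/ha/year

5.2


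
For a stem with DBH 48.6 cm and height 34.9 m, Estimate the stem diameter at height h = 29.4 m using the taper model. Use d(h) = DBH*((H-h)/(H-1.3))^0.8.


Taper: d(h) = DBH * ((H - h) / (H - 1.3))^0.8
Numerator = H - h = 34.9 - 29.4 = 5.5 m
Denominator = H - 1.3 = 34.9 - 1.3 = 33.6 m
Ratio = 5.5 / 33.6 = 0.16369
d = 48.6 * 0.16369^0.8 = 11.4 cm

11.4


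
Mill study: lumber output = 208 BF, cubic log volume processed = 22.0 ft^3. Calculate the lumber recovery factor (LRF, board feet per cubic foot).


Formula: LRF = Lumber Output (BF) / Log Input (ft^3)
LRF = 208 BF / 22.0 ft^3
LRF = 9.45 BF/ft^3

9.45


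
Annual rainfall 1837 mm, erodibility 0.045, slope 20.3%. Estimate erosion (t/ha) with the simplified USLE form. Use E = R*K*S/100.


Formula: E = R * K * S / 100  (simplified USLE)
R * K = 1837 * 0.045 = 82.665
E = 82.665 * 20.3 / 100 = 16.78 t/ha

16.78


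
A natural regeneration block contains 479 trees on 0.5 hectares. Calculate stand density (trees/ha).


Formula: Stand Density = N_trees / Area_ha
Density = 479 trees / 0.5 ha
Density = 958 trees/ha

958


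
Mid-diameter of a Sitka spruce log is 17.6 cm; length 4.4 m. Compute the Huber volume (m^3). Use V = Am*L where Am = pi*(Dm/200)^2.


Huber: V = Am * L,  Am = pi*(Dm/200)^2
Am = pi*(17.6/200)^2 = 0.024328 m^2
V = 0.024328*4.4 = 0.107 m^3

0.107


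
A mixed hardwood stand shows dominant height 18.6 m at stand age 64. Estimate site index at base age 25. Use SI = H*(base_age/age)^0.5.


Formula: SI = H_dom * (base_age / age)^0.5
Age ratio = 25 / 64 = 0.39062
sqrt(age_ratio) = 0.625
SI = 18.6 * 0.625 = 11.6 m

11.6


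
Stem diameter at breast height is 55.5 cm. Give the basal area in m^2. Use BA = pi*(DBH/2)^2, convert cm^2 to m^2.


Formula: BA = pi * (DBH/2)^2 / 10000  (cm^2 to m^2)
Radius = DBH/2 = 55.5/2 = 27.75 cm
BA = pi * 27.75^2 / 10000
   = 2419.2227 cm^2 / 10000
   = 0.2419 m^2

0.2419


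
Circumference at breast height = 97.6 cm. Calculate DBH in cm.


Formula: DBH = C / pi
DBH = 97.6 / pi
pi = 3.14159...
DBH = 31.1 cm

31.1


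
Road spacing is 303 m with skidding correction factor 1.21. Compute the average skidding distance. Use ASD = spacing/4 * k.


Formula: ASD = (spacing / 4) * correction
Uncorrected distance = spacing / 4 = 303 / 4 = 75.75 m
ASD = 75.75 * 1.21 = 92 m

92


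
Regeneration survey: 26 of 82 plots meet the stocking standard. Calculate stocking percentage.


Formula: Stocking % = stocked plots / total plots * 100
Stocking = 26 / 82 * 100
Stocking = 0.3171 * 100 = 31.7%

31.7


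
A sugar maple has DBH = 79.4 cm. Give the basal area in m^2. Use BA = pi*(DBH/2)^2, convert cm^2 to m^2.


Formula: BA = pi * (DBH/2)^2 / 10000  (cm^2 to m^2)
Radius = DBH/2 = 79.4/2 = 39.7 cm
BA = pi * 39.7^2 / 10000
   = 4951.4328 cm^2 / 10000
   = 0.4951 m^2

0.4951


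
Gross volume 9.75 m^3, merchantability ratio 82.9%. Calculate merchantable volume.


Formula: MV = V_total * (merchantable_pct / 100)
Merchantable fraction = 82.9% / 100 = 0.829
MV = 9.75 m^3 * 0.829 = 8.083 m^3

8.083


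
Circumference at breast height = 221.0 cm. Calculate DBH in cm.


Formula: DBH = C / pi
DBH = 221.0 / pi
pi = 3.14159...
DBH = 70.3 cm

70.3


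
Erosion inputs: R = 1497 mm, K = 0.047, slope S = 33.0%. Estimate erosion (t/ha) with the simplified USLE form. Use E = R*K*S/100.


Formula: E = R * K * S / 100  (simplified USLE)
R * K = 1497 * 0.047 = 70.359
E = 70.359 * 33.0 / 100 = 23.22 t/ha

23.22


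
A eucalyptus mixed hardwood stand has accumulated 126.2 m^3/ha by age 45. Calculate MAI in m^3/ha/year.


Formula: MAI = Total Volume / Stand Age
MAI = 126.2 m^3/ha / 45 years
MAI = 2.8 m^3/ha/year

2.8


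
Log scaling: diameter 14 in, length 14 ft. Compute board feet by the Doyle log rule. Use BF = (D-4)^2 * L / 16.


Doyle: BF = (D - 4)^2 * L / 16
Adjusted diameter = 14 - 4 = 10 in
(D-4)^2 = 10^2 = 100
BF = 100 * 14 / 16 = 88 BF

88


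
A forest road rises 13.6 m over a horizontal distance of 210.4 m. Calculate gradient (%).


Formula: Gradient = rise / run * 100
Gradient = 13.6 / 210.4 * 100 = 6.5%

6.5


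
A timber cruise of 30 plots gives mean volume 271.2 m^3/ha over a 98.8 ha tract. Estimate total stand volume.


Formula: Total Volume = Mean Volume per ha * Total Area
Total Volume = 271.2 m^3/ha * 98.8 ha
Total Volume = 26795 m^3

26795


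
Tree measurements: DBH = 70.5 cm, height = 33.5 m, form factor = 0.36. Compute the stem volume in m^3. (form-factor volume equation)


Formula: V = pi * (DBH/200)^2 * H * ff
Radius = DBH/200 = 70.5/200 = 0.3525 m
Radius^2 = 0.3525^2 = 0.12425625 m^2
V = pi * 0.12425625 * 33.5 * 0.36
V = 4.708 m^3

4.708


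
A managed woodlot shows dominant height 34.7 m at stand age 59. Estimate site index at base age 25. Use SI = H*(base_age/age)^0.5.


Formula: SI = H_dom * (base_age / age)^0.5
Age ratio = 25 / 59 = 0.42373
sqrt(age_ratio) = 0.65094
SI = 34.7 * 0.65094 = 22.6 m

22.6


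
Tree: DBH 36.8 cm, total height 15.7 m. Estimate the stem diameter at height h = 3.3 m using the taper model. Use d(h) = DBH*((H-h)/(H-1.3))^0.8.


Taper: d(h) = DBH * ((H - h) / (H - 1.3))^0.8
Numerator = H - h = 15.7 - 3.3 = 12.4 m
Denominator = H - 1.3 = 15.7 - 1.3 = 14.4 m
Ratio = 12.4 / 14.4 = 0.86111
d = 36.8 * 0.86111^0.8 = 32.7 cm

32.7


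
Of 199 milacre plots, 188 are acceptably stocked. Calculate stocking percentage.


Formula: Stocking % = stocked plots / total plots * 100
Stocking = 188 / 199 * 100
Stocking = 0.9447 * 100 = 94.5%

94.5


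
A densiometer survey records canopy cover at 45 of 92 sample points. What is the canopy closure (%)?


Formula: Canopy closure = covered points / total points * 100
Closure = 45 / 92 * 100
Closure = 0.4891 * 100 = 48.9%

48.9


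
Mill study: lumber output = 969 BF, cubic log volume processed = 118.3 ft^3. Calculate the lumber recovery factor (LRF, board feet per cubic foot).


Formula: LRF = Lumber Output (BF) / Log Input (ft^3)
LRF = 969 BF / 118.3 ft^3
LRF = 8.19 BF/ft^3

8.19


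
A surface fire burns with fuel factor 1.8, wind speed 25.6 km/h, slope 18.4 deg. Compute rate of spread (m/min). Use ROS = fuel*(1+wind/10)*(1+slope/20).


Formula: ROS = fuel * (1 + wind/10) * (1 + slope/20)
Wind factor = 1 + 25.6/10 = 3.56
Slope factor = 1 + 18.4/20 = 1.92
ROS = 1.8 * 3.56 * 1.92 = 12.3 m/min

12.3


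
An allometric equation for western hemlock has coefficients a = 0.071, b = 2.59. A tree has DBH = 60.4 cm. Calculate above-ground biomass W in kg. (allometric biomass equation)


Formula: W = a * DBH^b  (allometric power law)
DBH^b = 60.4^2.59 = 41009.613
W = 0.071 * 41009.613 = 2911.7 kg

2911.7


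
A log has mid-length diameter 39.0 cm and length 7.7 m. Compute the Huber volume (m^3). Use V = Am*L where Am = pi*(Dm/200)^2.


Huber: V = Am * L,  Am = pi*(Dm/200)^2
Am = pi*(39.0/200)^2 = 0.119459 m^2
V = 0.119459*7.7 = 0.9198 m^3

0.9198


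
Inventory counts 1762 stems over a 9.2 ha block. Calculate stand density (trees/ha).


Formula: Stand Density = N_trees / Area_ha
Density = 1762 trees / 9.2 ha
Density = 192 trees/ha

192


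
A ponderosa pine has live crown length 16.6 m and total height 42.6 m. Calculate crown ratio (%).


Formula: Crown Ratio = (Crown Length / Total Height) * 100
CR = (16.6 m / 42.6 m) * 100
CR = 0.3897 * 100 = 39.0%

39.0


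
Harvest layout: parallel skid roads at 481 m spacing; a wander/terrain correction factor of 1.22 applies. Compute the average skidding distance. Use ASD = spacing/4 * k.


Formula: ASD = (spacing / 4) * correction
Uncorrected distance = spacing / 4 = 481 / 4 = 120.25 m
ASD = 120.25 * 1.22 = 147 m

147


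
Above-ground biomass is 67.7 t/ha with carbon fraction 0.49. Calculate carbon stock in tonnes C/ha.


Formula: Carbon Stock = Biomass * Carbon Fraction
C = 67.7 t/ha * 0.49
C = 33.2 t C/ha

33.2


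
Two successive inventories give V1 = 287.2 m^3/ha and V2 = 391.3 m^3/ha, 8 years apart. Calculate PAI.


Formula: PAI = (V_T2 - V_T1) / (T2 - T1)
Volume increment = 391.3 - 287.2 = 104.1 m^3/ha
PAI = 104.1 / 8 = 13.01 m^3/ha/year

13.01


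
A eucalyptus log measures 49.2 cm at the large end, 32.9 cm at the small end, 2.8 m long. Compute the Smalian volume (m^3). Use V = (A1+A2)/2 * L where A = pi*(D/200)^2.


Smalian: V = (A1 + A2)/2 * L,  A = pi*(D/200)^2
A1 = pi*(49.2/200)^2 = 0.190117 m^2
A2 = pi*(32.9/200)^2 = 0.085012 m^2
V = (0.190117+0.085012)/2*2.8 = 0.3852 m^3

0.3852


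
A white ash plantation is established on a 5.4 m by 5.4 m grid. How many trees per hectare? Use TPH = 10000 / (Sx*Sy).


Formula: TPH = 10000 m^2/ha / (spacing_x * spacing_y)
Area per tree = 5.4 m * 5.4 m = 29.16 m^2
TPH = 10000 / 29.16 = 343 trees/ha

343


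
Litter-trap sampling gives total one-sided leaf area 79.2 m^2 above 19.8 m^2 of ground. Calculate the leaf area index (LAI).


Formula: LAI = total leaf area / ground area  (dimensionless)
LAI = 79.2 m^2 / 19.8 m^2
LAI = 4.0

4.0


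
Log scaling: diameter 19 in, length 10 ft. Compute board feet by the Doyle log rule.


Doyle: BF = (D - 4)^2 * L / 16
Adjusted diameter = 19 - 4 = 15 in
(D-4)^2 = 15^2 = 225
BF = 225 * 10 / 16 = 141 BF

141


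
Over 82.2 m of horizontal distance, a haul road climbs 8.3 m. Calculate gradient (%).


Formula: Gradient = rise / run * 100
Gradient = 8.3 / 82.2 * 100 = 10.1%

10.1


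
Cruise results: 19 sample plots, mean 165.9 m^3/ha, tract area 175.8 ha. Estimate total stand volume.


Formula: Total Volume = Mean Volume per ha * Total Area
Total Volume = 165.9 m^3/ha * 175.8 ha
Total Volume = 29165 m^3

29165


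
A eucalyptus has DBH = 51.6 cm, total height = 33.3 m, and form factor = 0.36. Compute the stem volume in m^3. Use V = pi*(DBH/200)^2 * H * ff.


Formula: V = pi * (DBH/200)^2 * H * ff
Radius = DBH/200 = 51.6/200 = 0.258 m
Radius^2 = 0.258^2 = 0.066564 m^2
V = pi * 0.066564 * 33.3 * 0.36
V = 2.507 m^3

2.507


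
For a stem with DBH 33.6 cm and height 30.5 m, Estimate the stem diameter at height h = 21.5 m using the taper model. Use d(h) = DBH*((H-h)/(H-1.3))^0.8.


Taper: d(h) = DBH * ((H - h) / (H - 1.3))^0.8
Numerator = H - h = 30.5 - 21.5 = 9.0 m
Denominator = H - 1.3 = 30.5 - 1.3 = 29.2 m
Ratio = 9.0 / 29.2 = 0.30822
d = 33.6 * 0.30822^0.8 = 13.1 cm

13.1


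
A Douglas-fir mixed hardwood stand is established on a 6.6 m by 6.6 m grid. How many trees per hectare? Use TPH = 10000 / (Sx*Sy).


Formula: TPH = 10000 m^2/ha / (spacing_x * spacing_y)
Area per tree = 6.6 m * 6.6 m = 43.56 m^2
TPH = 10000 / 43.56 = 230 trees/ha

230


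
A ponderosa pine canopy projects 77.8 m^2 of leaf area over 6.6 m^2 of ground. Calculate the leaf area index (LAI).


Formula: LAI = total leaf area / ground area  (dimensionless)
LAI = 77.8 m^2 / 6.6 m^2
LAI = 11.79

11.79


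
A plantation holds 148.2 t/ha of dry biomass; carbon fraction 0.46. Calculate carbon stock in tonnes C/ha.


Formula: Carbon Stock = Biomass * Carbon Fraction
C = 148.2 t/ha * 0.46
C = 68.2 t C/ha

68.2


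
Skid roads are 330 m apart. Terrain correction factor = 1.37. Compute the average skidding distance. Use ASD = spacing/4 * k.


Formula: ASD = (spacing / 4) * correction
Uncorrected distance = spacing / 4 = 330 / 4 = 82.5 m
ASD = 82.5 * 1.37 = 113 m

113


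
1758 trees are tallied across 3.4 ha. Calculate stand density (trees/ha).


Formula: Stand Density = N_trees / Area_ha
Density = 1758 trees / 3.4 ha
Density = 517 trees/ha

517


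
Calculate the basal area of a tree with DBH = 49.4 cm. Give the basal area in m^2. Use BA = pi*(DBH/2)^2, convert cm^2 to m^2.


Formula: BA = pi * (DBH/2)^2 / 10000  (cm^2 to m^2)
Radius = DBH/2 = 49.4/2 = 24.7 cm
BA = pi * 24.7^2 / 10000
   = 1916.6543 cm^2 / 10000
   = 0.1917 m^2

0.1917


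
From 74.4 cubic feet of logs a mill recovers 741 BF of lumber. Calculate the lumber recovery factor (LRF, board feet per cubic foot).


Formula: LRF = Lumber Output (BF) / Log Input (ft^3)
LRF = 741 BF / 74.4 ft^3
LRF = 9.96 BF/ft^3

9.96


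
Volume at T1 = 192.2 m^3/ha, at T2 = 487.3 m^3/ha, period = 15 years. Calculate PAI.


Formula: PAI = (V_T2 - V_T1) / (T2 - T1)
Volume increment = 487.3 - 192.2 = 295.1 m^3/ha
PAI = 295.1 / 15 = 19.67 m^3/ha/year

19.67


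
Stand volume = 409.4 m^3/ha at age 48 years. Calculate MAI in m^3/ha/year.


Formula: MAI = Total Volume / Stand Age
MAI = 409.4 m^3/ha / 48 years
MAI = 8.53 m^3/ha/year

8.53


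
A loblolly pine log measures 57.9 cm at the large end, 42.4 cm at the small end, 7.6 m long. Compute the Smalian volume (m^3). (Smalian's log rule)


Smalian: V = (A1 + A2)/2 * L,  A = pi*(D/200)^2
A1 = pi*(57.9/200)^2 = 0.263298 m^2
A2 = pi*(42.4/200)^2 = 0.141196 m^2
V = (0.263298+0.141196)/2*7.6 = 1.5371 m^3

1.5371


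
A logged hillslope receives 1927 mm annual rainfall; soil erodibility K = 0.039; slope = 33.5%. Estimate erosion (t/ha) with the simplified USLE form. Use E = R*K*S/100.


Formula: E = R * K * S / 100  (simplified USLE)
R * K = 1927 * 0.039 = 75.153
E = 75.153 * 33.5 / 100 = 25.18 t/ha

25.18


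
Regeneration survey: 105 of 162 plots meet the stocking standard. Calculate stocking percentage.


Formula: Stocking % = stocked plots / total plots * 100
Stocking = 105 / 162 * 100
Stocking = 0.6481 * 100 = 64.8%

64.8


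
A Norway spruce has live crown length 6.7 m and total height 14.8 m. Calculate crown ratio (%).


Formula: Crown Ratio = (Crown Length / Total Height) * 100
CR = (6.7 m / 14.8 m) * 100
CR = 0.4527 * 100 = 45.3%

45.3


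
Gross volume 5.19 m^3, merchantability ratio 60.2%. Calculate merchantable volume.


Formula: MV = V_total * (merchantable_pct / 100)
Merchantable fraction = 60.2% / 100 = 0.602
MV = 5.19 m^3 * 0.602 = 3.124 m^3

3.124


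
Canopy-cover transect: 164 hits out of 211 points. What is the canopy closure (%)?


Formula: Canopy closure = covered points / total points * 100
Closure = 164 / 211 * 100
Closure = 0.7773 * 100 = 77.7%

77.7


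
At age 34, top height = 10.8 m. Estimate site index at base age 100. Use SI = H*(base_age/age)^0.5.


Formula: SI = H_dom * (base_age / age)^0.5
Age ratio = 100 / 34 = 2.94118
sqrt(age_ratio) = 1.71499
SI = 10.8 * 1.71499 = 18.5 m

18.5


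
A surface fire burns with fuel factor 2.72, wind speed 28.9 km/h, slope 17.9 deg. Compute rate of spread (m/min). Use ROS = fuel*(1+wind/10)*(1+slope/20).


Formula: ROS = fuel * (1 + wind/10) * (1 + slope/20)
Wind factor = 1 + 28.9/10 = 3.89
Slope factor = 1 + 17.9/20 = 1.895
ROS = 2.72 * 3.89 * 1.895 = 20.05 m/min

20.05


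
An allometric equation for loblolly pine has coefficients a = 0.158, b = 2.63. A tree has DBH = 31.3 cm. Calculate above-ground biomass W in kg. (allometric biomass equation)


Formula: W = a * DBH^b  (allometric power law)
DBH^b = 31.3^2.63 = 8575.9375
W = 0.158 * 8575.9375 = 1355.0 kg

1355.0


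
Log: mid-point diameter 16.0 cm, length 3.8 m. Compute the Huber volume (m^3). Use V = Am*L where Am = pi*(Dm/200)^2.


Huber: V = Am * L,  Am = pi*(Dm/200)^2
Am = pi*(16.0/200)^2 = 0.020106 m^2
V = 0.020106*3.8 = 0.0764 m^3

0.0764


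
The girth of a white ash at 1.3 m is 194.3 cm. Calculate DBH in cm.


Formula: DBH = C / pi
DBH = 194.3 / pi
pi = 3.14159...
DBH = 61.8 cm

61.8


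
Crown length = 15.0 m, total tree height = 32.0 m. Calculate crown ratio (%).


Formula: Crown Ratio = (Crown Length / Total Height) * 100
CR = (15.0 m / 32.0 m) * 100
CR = 0.4688 * 100 = 46.9%

46.9


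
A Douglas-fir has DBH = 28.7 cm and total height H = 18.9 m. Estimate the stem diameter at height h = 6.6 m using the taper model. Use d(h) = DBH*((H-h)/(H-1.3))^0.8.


Taper: d(h) = DBH * ((H - h) / (H - 1.3))^0.8
Numerator = H - h = 18.9 - 6.6 = 12.3 m
Denominator = H - 1.3 = 18.9 - 1.3 = 17.6 m
Ratio = 12.3 / 17.6 = 0.69886
d = 28.7 * 0.69886^0.8 = 21.5 cm

21.5


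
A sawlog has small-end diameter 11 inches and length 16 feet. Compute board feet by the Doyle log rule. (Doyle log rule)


Doyle: BF = (D - 4)^2 * L / 16
Adjusted diameter = 11 - 4 = 7 in
(D-4)^2 = 7^2 = 49
BF = 49 * 16 / 16 = 49 BF

49


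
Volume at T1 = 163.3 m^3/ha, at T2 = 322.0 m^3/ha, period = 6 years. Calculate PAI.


Formula: PAI = (V_T2 - V_T1) / (T2 - T1)
Volume increment = 322.0 - 163.3 = 158.7 m^3/ha
PAI = 158.7 / 6 = 26.45 m^3/ha/year

26.45


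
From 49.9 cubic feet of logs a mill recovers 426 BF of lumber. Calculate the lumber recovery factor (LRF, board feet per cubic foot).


Formula: LRF = Lumber Output (BF) / Log Input (ft^3)
LRF = 426 BF / 49.9 ft^3
LRF = 8.54 BF/ft^3

8.54


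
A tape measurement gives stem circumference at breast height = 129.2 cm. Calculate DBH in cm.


Formula: DBH = C / pi
DBH = 129.2 / pi
pi = 3.14159...
DBH = 41.1 cm

41.1


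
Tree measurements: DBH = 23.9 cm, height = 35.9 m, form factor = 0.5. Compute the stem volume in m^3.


Formula: V = pi * (DBH/200)^2 * H * ff
Radius = DBH/200 = 23.9/200 = 0.1195 m
Radius^2 = 0.1195^2 = 0.01428025 m^2
V = pi * 0.01428025 * 35.9 * 0.5
V = 0.805 m^3

0.805


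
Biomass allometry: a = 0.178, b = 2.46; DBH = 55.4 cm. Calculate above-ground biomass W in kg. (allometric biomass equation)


Formula: W = a * DBH^b  (allometric power law)
DBH^b = 55.4^2.46 = 19455.1248
W = 0.178 * 19455.1248 = 3463.0 kg

3463.0


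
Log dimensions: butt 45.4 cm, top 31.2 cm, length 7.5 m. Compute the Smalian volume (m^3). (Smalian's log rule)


Smalian: V = (A1 + A2)/2 * L,  A = pi*(D/200)^2
A1 = pi*(45.4/200)^2 = 0.161883 m^2
A2 = pi*(31.2/200)^2 = 0.076454 m^2
V = (0.161883+0.076454)/2*7.5 = 0.8938 m^3

0.8938


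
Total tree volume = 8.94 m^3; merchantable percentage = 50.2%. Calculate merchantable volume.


Formula: MV = V_total * (merchantable_pct / 100)
Merchantable fraction = 50.2% / 100 = 0.502
MV = 8.94 m^3 * 0.502 = 4.488 m^3

4.488


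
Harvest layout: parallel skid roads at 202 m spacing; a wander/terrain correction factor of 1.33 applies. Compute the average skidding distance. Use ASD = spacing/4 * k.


Formula: ASD = (spacing / 4) * correction
Uncorrected distance = spacing / 4 = 202 / 4 = 50.5 m
ASD = 50.5 * 1.33 = 67 m

67


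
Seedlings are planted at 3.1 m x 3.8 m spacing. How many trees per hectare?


Formula: TPH = 10000 m^2/ha / (spacing_x * spacing_y)
Area per tree = 3.1 m * 3.8 m = 11.78 m^2
TPH = 10000 / 11.78 = 849 trees/ha

849


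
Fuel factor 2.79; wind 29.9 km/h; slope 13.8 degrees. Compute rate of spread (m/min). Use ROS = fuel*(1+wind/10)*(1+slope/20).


Formula: ROS = fuel * (1 + wind/10) * (1 + slope/20)
Wind factor = 1 + 29.9/10 = 3.99
Slope factor = 1 + 13.8/20 = 1.69
ROS = 2.79 * 3.99 * 1.69 = 18.81 m/min

18.81


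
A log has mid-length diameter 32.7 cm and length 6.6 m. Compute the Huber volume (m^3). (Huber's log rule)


Huber: V = Am * L,  Am = pi*(Dm/200)^2
Am = pi*(32.7/200)^2 = 0.083982 m^2
V = 0.083982*6.6 = 0.5543 m^3

0.5543


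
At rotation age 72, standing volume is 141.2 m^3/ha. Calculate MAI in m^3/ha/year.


Formula: MAI = Total Volume / Stand Age
MAI = 141.2 m^3/ha / 72 years
MAI = 1.96 m^3/ha/year

1.96


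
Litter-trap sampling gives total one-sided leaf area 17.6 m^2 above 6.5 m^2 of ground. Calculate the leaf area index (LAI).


Formula: LAI = total leaf area / ground area  (dimensionless)
LAI = 17.6 m^2 / 6.5 m^2
LAI = 2.71

2.71


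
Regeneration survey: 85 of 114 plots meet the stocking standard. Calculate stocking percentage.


Formula: Stocking % = stocked plots / total plots * 100
Stocking = 85 / 114 * 100
Stocking = 0.7456 * 100 = 74.6%

74.6


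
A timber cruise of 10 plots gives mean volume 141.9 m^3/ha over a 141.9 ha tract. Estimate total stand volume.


Formula: Total Volume = Mean Volume per ha * Total Area
Total Volume = 141.9 m^3/ha * 141.9 ha
Total Volume = 20136 m^3

20136


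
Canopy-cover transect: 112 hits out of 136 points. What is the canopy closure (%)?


Formula: Canopy closure = covered points / total points * 100
Closure = 112 / 136 * 100
Closure = 0.8235 * 100 = 82.4%

82.4


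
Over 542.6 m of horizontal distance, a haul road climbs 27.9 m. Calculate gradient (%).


Formula: Gradient = rise / run * 100
Gradient = 27.9 / 542.6 * 100 = 5.1%

5.1


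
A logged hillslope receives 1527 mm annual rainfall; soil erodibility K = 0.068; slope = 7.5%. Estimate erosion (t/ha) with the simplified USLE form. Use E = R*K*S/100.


Formula: E = R * K * S / 100  (simplified USLE)
R * K = 1527 * 0.068 = 103.836
E = 103.836 * 7.5 / 100 = 7.79 t/ha

7.79


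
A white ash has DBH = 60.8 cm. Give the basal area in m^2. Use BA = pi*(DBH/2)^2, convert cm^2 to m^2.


Formula: BA = pi * (DBH/2)^2 / 10000  (cm^2 to m^2)
Radius = DBH/2 = 60.8/2 = 30.4 cm
BA = pi * 30.4^2 / 10000
   = 2903.3343 cm^2 / 10000
   = 0.2903 m^2

0.2903


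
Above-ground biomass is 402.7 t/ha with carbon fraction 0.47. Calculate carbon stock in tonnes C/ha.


Formula: Carbon Stock = Biomass * Carbon Fraction
C = 402.7 t/ha * 0.47
C = 189.3 t C/ha

189.3


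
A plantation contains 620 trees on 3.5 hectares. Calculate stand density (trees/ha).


Formula: Stand Density = N_trees / Area_ha
Density = 620 trees / 3.5 ha
Density = 177 trees/ha

177


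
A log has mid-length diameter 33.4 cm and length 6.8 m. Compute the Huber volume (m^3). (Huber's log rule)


Huber: V = Am * L,  Am = pi*(Dm/200)^2
Am = pi*(33.4/200)^2 = 0.087616 m^2
V = 0.087616*6.8 = 0.5958 m^3

0.5958


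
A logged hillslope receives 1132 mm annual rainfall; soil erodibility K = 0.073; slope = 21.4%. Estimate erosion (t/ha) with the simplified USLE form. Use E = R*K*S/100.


Formula: E = R * K * S / 100  (simplified USLE)
R * K = 1132 * 0.073 = 82.636
E = 82.636 * 21.4 / 100 = 17.68 t/ha

17.68


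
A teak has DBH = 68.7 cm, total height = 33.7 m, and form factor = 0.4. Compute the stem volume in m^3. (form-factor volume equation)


Formula: V = pi * (DBH/200)^2 * H * ff
Radius = DBH/200 = 68.7/200 = 0.3435 m
Radius^2 = 0.3435^2 = 0.11799225 m^2
V = pi * 0.11799225 * 33.7 * 0.4
V = 4.997 m^3

4.997


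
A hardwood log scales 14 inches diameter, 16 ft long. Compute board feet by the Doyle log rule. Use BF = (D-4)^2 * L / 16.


Doyle: BF = (D - 4)^2 * L / 16
Adjusted diameter = 14 - 4 = 10 in
(D-4)^2 = 10^2 = 100
BF = 100 * 16 / 16 = 100 BF

100


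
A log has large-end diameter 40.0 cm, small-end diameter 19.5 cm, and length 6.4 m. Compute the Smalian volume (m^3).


Smalian: V = (A1 + A2)/2 * L,  A = pi*(D/200)^2
A1 = pi*(40.0/200)^2 = 0.125664 m^2
A2 = pi*(19.5/200)^2 = 0.029865 m^2
V = (0.125664+0.029865)/2*6.4 = 0.4977 m^3

0.4977


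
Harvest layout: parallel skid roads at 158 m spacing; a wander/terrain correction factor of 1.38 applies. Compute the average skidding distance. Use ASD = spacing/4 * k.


Formula: ASD = (spacing / 4) * correction
Uncorrected distance = spacing / 4 = 158 / 4 = 39.5 m
ASD = 39.5 * 1.38 = 55 m

55


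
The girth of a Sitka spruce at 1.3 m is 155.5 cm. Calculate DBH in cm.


Formula: DBH = C / pi
DBH = 155.5 / pi
pi = 3.14159...
DBH = 49.5 cm

49.5


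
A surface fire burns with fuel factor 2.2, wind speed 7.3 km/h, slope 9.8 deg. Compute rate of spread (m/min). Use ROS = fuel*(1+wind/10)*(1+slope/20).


Formula: ROS = fuel * (1 + wind/10) * (1 + slope/20)
Wind factor = 1 + 7.3/10 = 1.73
Slope factor = 1 + 9.8/20 = 1.49
ROS = 2.2 * 1.73 * 1.49 = 5.67 m/min

5.67


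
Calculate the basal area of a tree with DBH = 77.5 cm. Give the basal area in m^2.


Formula: BA = pi * (DBH/2)^2 / 10000  (cm^2 to m^2)
Radius = DBH/2 = 77.5/2 = 38.75 cm
BA = pi * 38.75^2 / 10000
   = 4717.2977 cm^2 / 10000
   = 0.4717 m^2

0.4717


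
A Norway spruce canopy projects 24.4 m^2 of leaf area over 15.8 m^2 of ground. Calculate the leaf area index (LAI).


Formula: LAI = total leaf area / ground area  (dimensionless)
LAI = 24.4 m^2 / 15.8 m^2
LAI = 1.54

1.54


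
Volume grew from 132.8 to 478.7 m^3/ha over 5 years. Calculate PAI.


Formula: PAI = (V_T2 - V_T1) / (T2 - T1)
Volume increment = 478.7 - 132.8 = 345.9 m^3/ha
PAI = 345.9 / 5 = 69.18 m^3/ha/year

69.18


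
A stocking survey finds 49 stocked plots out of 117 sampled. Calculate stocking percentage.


Formula: Stocking % = stocked plots / total plots * 100
Stocking = 49 / 117 * 100
Stocking = 0.4188 * 100 = 41.9%

41.9


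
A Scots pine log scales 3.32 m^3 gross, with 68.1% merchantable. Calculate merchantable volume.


Formula: MV = V_total * (merchantable_pct / 100)
Merchantable fraction = 68.1% / 100 = 0.681
MV = 3.32 m^3 * 0.681 = 2.261 m^3

2.261


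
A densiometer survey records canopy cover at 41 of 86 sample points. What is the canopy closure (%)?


Formula: Canopy closure = covered points / total points * 100
Closure = 41 / 86 * 100
Closure = 0.4767 * 100 = 47.7%

47.7


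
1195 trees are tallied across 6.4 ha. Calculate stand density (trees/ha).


Formula: Stand Density = N_trees / Area_ha
Density = 1195 trees / 6.4 ha
Density = 187 trees/ha

187


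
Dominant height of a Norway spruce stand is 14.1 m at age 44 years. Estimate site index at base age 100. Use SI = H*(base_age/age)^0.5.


Formula: SI = H_dom * (base_age / age)^0.5
Age ratio = 100 / 44 = 2.27273
sqrt(age_ratio) = 1.50756
SI = 14.1 * 1.50756 = 21.3 m

21.3


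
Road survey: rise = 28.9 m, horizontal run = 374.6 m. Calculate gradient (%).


Formula: Gradient = rise / run * 100
Gradient = 28.9 / 374.6 * 100 = 7.7%

7.7


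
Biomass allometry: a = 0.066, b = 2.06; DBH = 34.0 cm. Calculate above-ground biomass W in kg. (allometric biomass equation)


Formula: W = a * DBH^b  (allometric power law)
DBH^b = 34.0^2.06 = 1428.3892
W = 0.066 * 1428.3892 = 94.3 kg

94.3


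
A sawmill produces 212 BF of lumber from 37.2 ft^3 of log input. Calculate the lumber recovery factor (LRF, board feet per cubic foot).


Formula: LRF = Lumber Output (BF) / Log Input (ft^3)
LRF = 212 BF / 37.2 ft^3
LRF = 5.7 BF/ft^3

5.7


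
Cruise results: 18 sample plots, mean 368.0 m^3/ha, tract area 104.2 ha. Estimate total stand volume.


Formula: Total Volume = Mean Volume per ha * Total Area
Total Volume = 368.0 m^3/ha * 104.2 ha
Total Volume = 38346 m^3

38346


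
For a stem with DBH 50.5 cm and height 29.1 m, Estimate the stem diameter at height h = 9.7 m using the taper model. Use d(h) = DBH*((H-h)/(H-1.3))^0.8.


Taper: d(h) = DBH * ((H - h) / (H - 1.3))^0.8
Numerator = H - h = 29.1 - 9.7 = 19.4 m
Denominator = H - 1.3 = 29.1 - 1.3 = 27.8 m
Ratio = 19.4 / 27.8 = 0.69784
d = 50.5 * 0.69784^0.8 = 37.9 cm

37.9


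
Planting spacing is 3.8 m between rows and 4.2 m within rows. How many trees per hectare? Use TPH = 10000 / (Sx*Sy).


Formula: TPH = 10000 m^2/ha / (spacing_x * spacing_y)
Area per tree = 3.8 m * 4.2 m = 15.96 m^2
TPH = 10000 / 15.96 = 627 trees/ha

627


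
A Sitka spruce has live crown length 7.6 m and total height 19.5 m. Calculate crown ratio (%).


Formula: Crown Ratio = (Crown Length / Total Height) * 100
CR = (7.6 m / 19.5 m) * 100
CR = 0.3897 * 100 = 39.0%

39.0


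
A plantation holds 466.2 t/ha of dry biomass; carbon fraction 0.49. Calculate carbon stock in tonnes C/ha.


Formula: Carbon Stock = Biomass * Carbon Fraction
C = 466.2 t/ha * 0.49
C = 228.4 t C/ha

228.4


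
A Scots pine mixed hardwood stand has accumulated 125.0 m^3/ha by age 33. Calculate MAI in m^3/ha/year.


Formula: MAI = Total Volume / Stand Age
MAI = 125.0 m^3/ha / 33 years
MAI = 3.79 m^3/ha/year

3.79


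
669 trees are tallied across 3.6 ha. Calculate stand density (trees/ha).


Formula: Stand Density = N_trees / Area_ha
Density = 669 trees / 3.6 ha
Density = 186 trees/ha

186


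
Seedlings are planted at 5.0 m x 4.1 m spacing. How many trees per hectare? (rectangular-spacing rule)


Formula: TPH = 10000 m^2/ha / (spacing_x * spacing_y)
Area per tree = 5.0 m * 4.1 m = 20.5 m^2
TPH = 10000 / 20.5 = 488 trees/ha

488


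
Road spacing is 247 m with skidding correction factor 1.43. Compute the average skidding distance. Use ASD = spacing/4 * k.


Formula: ASD = (spacing / 4) * correction
Uncorrected distance = spacing / 4 = 247 / 4 = 61.75 m
ASD = 61.75 * 1.43 = 88 m

88


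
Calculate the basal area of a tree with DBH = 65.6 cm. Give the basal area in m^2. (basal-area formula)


Formula: BA = pi * (DBH/2)^2 / 10000  (cm^2 to m^2)
Radius = DBH/2 = 65.6/2 = 32.8 cm
BA = pi * 32.8^2 / 10000
   = 3379.851 cm^2 / 10000
   = 0.338 m^2

0.338


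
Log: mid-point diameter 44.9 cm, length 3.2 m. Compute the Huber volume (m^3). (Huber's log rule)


Huber: V = Am * L,  Am = pi*(Dm/200)^2
Am = pi*(44.9/200)^2 = 0.158337 m^2
V = 0.158337*3.2 = 0.5067 m^3

0.5067


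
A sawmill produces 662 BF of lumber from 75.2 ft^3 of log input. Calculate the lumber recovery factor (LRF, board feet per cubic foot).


Formula: LRF = Lumber Output (BF) / Log Input (ft^3)
LRF = 662 BF / 75.2 ft^3
LRF = 8.8 BF/ft^3

8.8


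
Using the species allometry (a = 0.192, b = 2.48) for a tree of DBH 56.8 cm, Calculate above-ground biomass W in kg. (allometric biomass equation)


Formula: W = a * DBH^b  (allometric power law)
DBH^b = 56.8^2.48 = 22427.6553
W = 0.192 * 22427.6553 = 4306.1 kg

4306.1


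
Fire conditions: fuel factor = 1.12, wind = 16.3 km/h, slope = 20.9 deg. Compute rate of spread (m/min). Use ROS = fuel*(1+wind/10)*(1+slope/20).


Formula: ROS = fuel * (1 + wind/10) * (1 + slope/20)
Wind factor = 1 + 16.3/10 = 2.63
Slope factor = 1 + 20.9/20 = 2.045
ROS = 1.12 * 2.63 * 2.045 = 6.02 m/min

6.02


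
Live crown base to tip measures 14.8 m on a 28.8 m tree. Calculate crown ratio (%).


Formula: Crown Ratio = (Crown Length / Total Height) * 100
CR = (14.8 m / 28.8 m) * 100
CR = 0.5139 * 100 = 51.4%

51.4


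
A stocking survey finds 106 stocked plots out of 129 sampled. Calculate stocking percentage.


Formula: Stocking % = stocked plots / total plots * 100
Stocking = 106 / 129 * 100
Stocking = 0.8217 * 100 = 82.2%

82.2


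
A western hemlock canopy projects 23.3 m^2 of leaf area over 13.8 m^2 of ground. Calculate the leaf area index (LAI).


Formula: LAI = total leaf area / ground area  (dimensionless)
LAI = 23.3 m^2 / 13.8 m^2
LAI = 1.69

1.69


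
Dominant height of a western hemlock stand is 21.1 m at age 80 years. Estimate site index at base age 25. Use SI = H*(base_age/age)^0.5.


Formula: SI = H_dom * (base_age / age)^0.5
Age ratio = 25 / 80 = 0.3125
sqrt(age_ratio) = 0.55902
SI = 21.1 * 0.55902 = 11.8 m

11.8


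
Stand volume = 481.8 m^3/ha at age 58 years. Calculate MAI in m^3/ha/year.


Formula: MAI = Total Volume / Stand Age
MAI = 481.8 m^3/ha / 58 years
MAI = 8.31 m^3/ha/year

8.31


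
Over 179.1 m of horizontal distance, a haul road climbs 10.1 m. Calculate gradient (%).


Formula: Gradient = rise / run * 100
Gradient = 10.1 / 179.1 * 100 = 5.6%

5.6


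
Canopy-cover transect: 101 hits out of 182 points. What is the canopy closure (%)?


Formula: Canopy closure = covered points / total points * 100
Closure = 101 / 182 * 100
Closure = 0.5549 * 100 = 55.5%

55.5


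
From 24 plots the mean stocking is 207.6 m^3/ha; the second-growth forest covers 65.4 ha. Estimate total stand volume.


Formula: Total Volume = Mean Volume per ha * Total Area
Total Volume = 207.6 m^3/ha * 65.4 ha
Total Volume = 13577 m^3

13577


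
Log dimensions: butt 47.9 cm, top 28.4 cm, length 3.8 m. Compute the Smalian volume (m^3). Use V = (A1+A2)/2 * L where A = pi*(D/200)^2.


Smalian: V = (A1 + A2)/2 * L,  A = pi*(D/200)^2
A1 = pi*(47.9/200)^2 = 0.180203 m^2
A2 = pi*(28.4/200)^2 = 0.063347 m^2
V = (0.180203+0.063347)/2*3.8 = 0.4627 m^3

0.4627


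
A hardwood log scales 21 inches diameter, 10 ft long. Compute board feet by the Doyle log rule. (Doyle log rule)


Doyle: BF = (D - 4)^2 * L / 16
Adjusted diameter = 21 - 4 = 17 in
(D-4)^2 = 17^2 = 289
BF = 289 * 10 / 16 = 181 BF

181


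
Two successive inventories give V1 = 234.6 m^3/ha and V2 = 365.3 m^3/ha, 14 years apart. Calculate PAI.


Formula: PAI = (V_T2 - V_T1) / (T2 - T1)
Volume increment = 365.3 - 234.6 = 130.7 m^3/ha
PAI = 130.7 / 14 = 9.34 m^3/ha/year

9.34


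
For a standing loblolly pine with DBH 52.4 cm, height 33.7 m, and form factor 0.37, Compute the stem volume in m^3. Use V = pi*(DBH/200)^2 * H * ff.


Formula: V = pi * (DBH/200)^2 * H * ff
Radius = DBH/200 = 52.4/200 = 0.262 m
Radius^2 = 0.262^2 = 0.068644 m^2
V = pi * 0.068644 * 33.7 * 0.37
V = 2.689 m^3

2.689


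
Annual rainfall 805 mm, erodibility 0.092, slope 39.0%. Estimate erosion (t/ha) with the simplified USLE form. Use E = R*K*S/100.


Formula: E = R * K * S / 100  (simplified USLE)
R * K = 805 * 0.092 = 74.06
E = 74.06 * 39.0 / 100 = 28.88 t/ha

28.88


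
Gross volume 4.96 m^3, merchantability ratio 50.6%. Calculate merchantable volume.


Formula: MV = V_total * (merchantable_pct / 100)
Merchantable fraction = 50.6% / 100 = 0.506
MV = 4.96 m^3 * 0.506 = 2.51 m^3

2.51


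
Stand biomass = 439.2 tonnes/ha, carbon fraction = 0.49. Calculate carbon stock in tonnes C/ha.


Formula: Carbon Stock = Biomass * Carbon Fraction
C = 439.2 t/ha * 0.49
C = 215.2 t C/ha

215.2


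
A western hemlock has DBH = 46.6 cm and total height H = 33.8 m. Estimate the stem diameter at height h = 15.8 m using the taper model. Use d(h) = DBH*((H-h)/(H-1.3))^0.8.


Taper: d(h) = DBH * ((H - h) / (H - 1.3))^0.8
Numerator = H - h = 33.8 - 15.8 = 18.0 m
Denominator = H - 1.3 = 33.8 - 1.3 = 32.5 m
Ratio = 18.0 / 32.5 = 0.55385
d = 46.6 * 0.55385^0.8 = 29.0 cm

29.0


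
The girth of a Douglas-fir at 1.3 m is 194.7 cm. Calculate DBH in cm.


Formula: DBH = C / pi
DBH = 194.7 / pi
pi = 3.14159...
DBH = 62.0 cm

62.0


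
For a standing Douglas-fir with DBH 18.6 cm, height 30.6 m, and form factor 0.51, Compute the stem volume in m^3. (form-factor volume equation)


Formula: V = pi * (DBH/200)^2 * H * ff
Radius = DBH/200 = 18.6/200 = 0.093 m
Radius^2 = 0.093^2 = 0.008649 m^2
V = pi * 0.008649 * 30.6 * 0.51
V = 0.424 m^3

0.424


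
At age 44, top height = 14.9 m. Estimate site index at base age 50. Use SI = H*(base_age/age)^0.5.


Formula: SI = H_dom * (base_age / age)^0.5
Age ratio = 50 / 44 = 1.13636
sqrt(age_ratio) = 1.066
SI = 14.9 * 1.066 = 15.9 m

15.9


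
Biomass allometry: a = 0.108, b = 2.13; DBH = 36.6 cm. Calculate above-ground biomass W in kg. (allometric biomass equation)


Formula: W = a * DBH^b  (allometric power law)
DBH^b = 36.6^2.13 = 2139.0193
W = 0.108 * 2139.0193 = 231.0 kg

231.0


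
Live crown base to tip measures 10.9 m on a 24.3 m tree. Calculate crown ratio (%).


Formula: Crown Ratio = (Crown Length / Total Height) * 100
CR = (10.9 m / 24.3 m) * 100
CR = 0.4486 * 100 = 44.9%

44.9


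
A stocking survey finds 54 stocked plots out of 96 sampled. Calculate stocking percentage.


Formula: Stocking % = stocked plots / total plots * 100
Stocking = 54 / 96 * 100
Stocking = 0.5625 * 100 = 56.3%

56.3


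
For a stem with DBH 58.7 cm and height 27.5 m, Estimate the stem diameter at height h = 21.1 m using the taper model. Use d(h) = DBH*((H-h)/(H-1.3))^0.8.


Taper: d(h) = DBH * ((H - h) / (H - 1.3))^0.8
Numerator = H - h = 27.5 - 21.1 = 6.4 m
Denominator = H - 1.3 = 27.5 - 1.3 = 26.2 m
Ratio = 6.4 / 26.2 = 0.24427
d = 58.7 * 0.24427^0.8 = 19.0 cm

19.0


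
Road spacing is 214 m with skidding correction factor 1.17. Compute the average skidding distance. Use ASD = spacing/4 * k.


Formula: ASD = (spacing / 4) * correction
Uncorrected distance = spacing / 4 = 214 / 4 = 53.5 m
ASD = 53.5 * 1.17 = 63 m

63


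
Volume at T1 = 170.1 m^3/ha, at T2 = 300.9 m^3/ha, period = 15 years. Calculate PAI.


Formula: PAI = (V_T2 - V_T1) / (T2 - T1)
Volume increment = 300.9 - 170.1 = 130.8 m^3/ha
PAI = 130.8 / 15 = 8.72 m^3/ha/year

8.72


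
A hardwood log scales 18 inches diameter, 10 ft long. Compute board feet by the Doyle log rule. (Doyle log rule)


Doyle: BF = (D - 4)^2 * L / 16
Adjusted diameter = 18 - 4 = 14 in
(D-4)^2 = 14^2 = 196
BF = 196 * 10 / 16 = 123 BF

123


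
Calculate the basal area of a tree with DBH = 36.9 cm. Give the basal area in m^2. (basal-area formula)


Formula: BA = pi * (DBH/2)^2 / 10000  (cm^2 to m^2)
Radius = DBH/2 = 36.9/2 = 18.45 cm
BA = pi * 18.45^2 / 10000
   = 1069.406 cm^2 / 10000
   = 0.1069 m^2

0.1069


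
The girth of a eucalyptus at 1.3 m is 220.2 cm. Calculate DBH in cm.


Formula: DBH = C / pi
DBH = 220.2 / pi
pi = 3.14159...
DBH = 70.1 cm

70.1


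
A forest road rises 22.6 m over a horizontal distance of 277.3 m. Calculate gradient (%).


Formula: Gradient = rise / run * 100
Gradient = 22.6 / 277.3 * 100 = 8.2%

8.2


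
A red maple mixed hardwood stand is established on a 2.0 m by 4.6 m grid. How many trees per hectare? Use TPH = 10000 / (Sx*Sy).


Formula: TPH = 10000 m^2/ha / (spacing_x * spacing_y)
Area per tree = 2.0 m * 4.6 m = 9.2 m^2
TPH = 10000 / 9.2 = 1087 trees/ha

1087


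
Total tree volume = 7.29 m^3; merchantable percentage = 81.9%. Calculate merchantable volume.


Formula: MV = V_total * (merchantable_pct / 100)
Merchantable fraction = 81.9% / 100 = 0.819
MV = 7.29 m^3 * 0.819 = 5.971 m^3

5.971


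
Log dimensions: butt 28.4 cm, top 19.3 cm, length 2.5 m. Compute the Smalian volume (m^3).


Smalian: V = (A1 + A2)/2 * L,  A = pi*(D/200)^2
A1 = pi*(28.4/200)^2 = 0.063347 m^2
A2 = pi*(19.3/200)^2 = 0.029255 m^2
V = (0.063347+0.029255)/2*2.5 = 0.1158 m^3

0.1158


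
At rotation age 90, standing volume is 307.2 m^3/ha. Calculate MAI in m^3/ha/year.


Formula: MAI = Total Volume / Stand Age
MAI = 307.2 m^3/ha / 90 years
MAI = 3.41 m^3/ha/year

3.41


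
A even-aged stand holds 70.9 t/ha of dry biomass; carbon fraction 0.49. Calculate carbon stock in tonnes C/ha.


Formula: Carbon Stock = Biomass * Carbon Fraction
C = 70.9 t/ha * 0.49
C = 34.7 t C/ha

34.7


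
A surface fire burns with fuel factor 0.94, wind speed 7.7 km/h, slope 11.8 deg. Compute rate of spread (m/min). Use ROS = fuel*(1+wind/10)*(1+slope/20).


Formula: ROS = fuel * (1 + wind/10) * (1 + slope/20)
Wind factor = 1 + 7.7/10 = 1.77
Slope factor = 1 + 11.8/20 = 1.59
ROS = 0.94 * 1.77 * 1.59 = 2.65 m/min

2.65


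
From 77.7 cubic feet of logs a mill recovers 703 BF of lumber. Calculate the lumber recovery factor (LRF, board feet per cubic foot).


Formula: LRF = Lumber Output (BF) / Log Input (ft^3)
LRF = 703 BF / 77.7 ft^3
LRF = 9.05 BF/ft^3

9.05


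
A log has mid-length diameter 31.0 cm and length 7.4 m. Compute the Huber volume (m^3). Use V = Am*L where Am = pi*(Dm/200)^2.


Huber: V = Am * L,  Am = pi*(Dm/200)^2
Am = pi*(31.0/200)^2 = 0.075477 m^2
V = 0.075477*7.4 = 0.5585 m^3

0.5585
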